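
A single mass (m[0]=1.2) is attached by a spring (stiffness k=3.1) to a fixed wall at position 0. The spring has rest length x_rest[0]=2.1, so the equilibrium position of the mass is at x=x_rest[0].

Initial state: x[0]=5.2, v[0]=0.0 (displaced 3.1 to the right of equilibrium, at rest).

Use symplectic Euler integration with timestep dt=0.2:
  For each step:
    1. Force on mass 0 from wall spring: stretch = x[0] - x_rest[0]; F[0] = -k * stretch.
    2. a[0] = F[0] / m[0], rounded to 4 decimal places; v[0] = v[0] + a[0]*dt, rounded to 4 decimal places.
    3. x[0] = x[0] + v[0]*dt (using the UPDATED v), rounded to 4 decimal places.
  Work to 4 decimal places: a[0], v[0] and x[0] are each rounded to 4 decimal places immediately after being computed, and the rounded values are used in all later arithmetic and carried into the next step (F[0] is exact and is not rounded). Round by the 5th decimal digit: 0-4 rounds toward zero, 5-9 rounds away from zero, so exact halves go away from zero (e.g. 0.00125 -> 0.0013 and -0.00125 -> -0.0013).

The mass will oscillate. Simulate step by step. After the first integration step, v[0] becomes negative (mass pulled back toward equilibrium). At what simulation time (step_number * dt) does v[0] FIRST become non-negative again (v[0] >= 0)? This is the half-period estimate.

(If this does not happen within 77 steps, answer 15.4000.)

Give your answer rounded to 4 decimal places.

Step 0: x=[5.2000] v=[0.0000]
Step 1: x=[4.8797] v=[-1.6017]
Step 2: x=[4.2721] v=[-3.0379]
Step 3: x=[3.4401] v=[-4.1602]
Step 4: x=[2.4696] v=[-4.8526]
Step 5: x=[1.4609] v=[-5.0436]
Step 6: x=[0.5182] v=[-4.7134]
Step 7: x=[-0.2610] v=[-3.8961]
Step 8: x=[-0.7962] v=[-2.6762]
Step 9: x=[-1.0322] v=[-1.1798]
Step 10: x=[-0.9445] v=[0.4385]
First v>=0 after going negative at step 10, time=2.0000

Answer: 2.0000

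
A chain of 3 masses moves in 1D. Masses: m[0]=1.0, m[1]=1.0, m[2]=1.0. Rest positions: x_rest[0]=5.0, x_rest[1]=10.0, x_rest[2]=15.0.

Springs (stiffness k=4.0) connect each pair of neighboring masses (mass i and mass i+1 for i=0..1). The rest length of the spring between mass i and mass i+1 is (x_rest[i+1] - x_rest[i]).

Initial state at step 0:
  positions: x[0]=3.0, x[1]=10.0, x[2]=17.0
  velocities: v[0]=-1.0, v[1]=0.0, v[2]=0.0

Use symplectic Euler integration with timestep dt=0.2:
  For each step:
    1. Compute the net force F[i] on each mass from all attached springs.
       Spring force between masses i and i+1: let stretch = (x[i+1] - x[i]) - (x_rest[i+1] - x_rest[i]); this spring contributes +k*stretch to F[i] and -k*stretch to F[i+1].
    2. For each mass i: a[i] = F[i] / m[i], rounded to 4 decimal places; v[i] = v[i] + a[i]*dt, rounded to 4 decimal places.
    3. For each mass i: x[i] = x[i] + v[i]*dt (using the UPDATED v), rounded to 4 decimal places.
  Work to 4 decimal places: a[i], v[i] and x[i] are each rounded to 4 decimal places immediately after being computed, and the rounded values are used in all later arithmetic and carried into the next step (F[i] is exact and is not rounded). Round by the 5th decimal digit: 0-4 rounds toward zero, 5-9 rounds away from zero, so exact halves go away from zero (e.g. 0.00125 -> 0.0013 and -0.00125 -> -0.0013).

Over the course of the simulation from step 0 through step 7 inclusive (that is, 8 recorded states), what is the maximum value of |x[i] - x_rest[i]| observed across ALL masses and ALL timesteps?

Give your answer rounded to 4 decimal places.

Step 0: x=[3.0000 10.0000 17.0000] v=[-1.0000 0.0000 0.0000]
Step 1: x=[3.1200 10.0000 16.6800] v=[0.6000 0.0000 -1.6000]
Step 2: x=[3.5408 9.9680 16.0912] v=[2.1040 -0.1600 -2.9440]
Step 3: x=[4.1900 9.8874 15.3227] v=[3.2458 -0.4032 -3.8426]
Step 4: x=[4.9507 9.7648 14.4845] v=[3.8037 -0.6129 -4.1908]
Step 5: x=[5.6817 9.6271 13.6912] v=[3.6550 -0.6884 -3.9666]
Step 6: x=[6.2440 9.5084 13.0476] v=[2.8113 -0.5934 -3.2179]
Step 7: x=[6.5286 9.4337 12.6377] v=[1.4228 -0.3736 -2.0493]
Max displacement = 2.3623

Answer: 2.3623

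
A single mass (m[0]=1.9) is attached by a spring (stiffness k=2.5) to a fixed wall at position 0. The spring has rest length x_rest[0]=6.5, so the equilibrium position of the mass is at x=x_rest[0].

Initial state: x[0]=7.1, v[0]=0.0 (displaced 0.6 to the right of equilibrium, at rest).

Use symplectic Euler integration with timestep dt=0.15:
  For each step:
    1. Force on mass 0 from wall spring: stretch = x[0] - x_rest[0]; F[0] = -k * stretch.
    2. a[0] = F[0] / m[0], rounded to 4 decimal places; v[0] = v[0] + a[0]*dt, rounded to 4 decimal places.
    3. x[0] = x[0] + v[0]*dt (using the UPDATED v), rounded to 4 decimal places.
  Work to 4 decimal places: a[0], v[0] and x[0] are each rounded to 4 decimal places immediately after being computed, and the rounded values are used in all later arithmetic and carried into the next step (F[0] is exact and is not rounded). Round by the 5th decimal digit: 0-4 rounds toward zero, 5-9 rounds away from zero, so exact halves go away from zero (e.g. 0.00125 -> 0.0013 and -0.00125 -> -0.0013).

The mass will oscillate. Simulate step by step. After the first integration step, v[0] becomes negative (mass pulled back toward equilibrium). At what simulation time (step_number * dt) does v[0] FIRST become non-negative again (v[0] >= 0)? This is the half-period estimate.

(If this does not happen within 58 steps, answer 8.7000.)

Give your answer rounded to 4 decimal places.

Answer: 2.8500

Derivation:
Step 0: x=[7.1000] v=[0.0000]
Step 1: x=[7.0822] v=[-0.1184]
Step 2: x=[7.0472] v=[-0.2333]
Step 3: x=[6.9960] v=[-0.3413]
Step 4: x=[6.9301] v=[-0.4392]
Step 5: x=[6.8515] v=[-0.5241]
Step 6: x=[6.7625] v=[-0.5935]
Step 7: x=[6.6657] v=[-0.6453]
Step 8: x=[6.5640] v=[-0.6780]
Step 9: x=[6.4604] v=[-0.6906]
Step 10: x=[6.3580] v=[-0.6828]
Step 11: x=[6.2598] v=[-0.6548]
Step 12: x=[6.1687] v=[-0.6074]
Step 13: x=[6.0874] v=[-0.5420]
Step 14: x=[6.0183] v=[-0.4606]
Step 15: x=[5.9635] v=[-0.3655]
Step 16: x=[5.9246] v=[-0.2596]
Step 17: x=[5.9027] v=[-0.1460]
Step 18: x=[5.8985] v=[-0.0281]
Step 19: x=[5.9121] v=[0.0906]
First v>=0 after going negative at step 19, time=2.8500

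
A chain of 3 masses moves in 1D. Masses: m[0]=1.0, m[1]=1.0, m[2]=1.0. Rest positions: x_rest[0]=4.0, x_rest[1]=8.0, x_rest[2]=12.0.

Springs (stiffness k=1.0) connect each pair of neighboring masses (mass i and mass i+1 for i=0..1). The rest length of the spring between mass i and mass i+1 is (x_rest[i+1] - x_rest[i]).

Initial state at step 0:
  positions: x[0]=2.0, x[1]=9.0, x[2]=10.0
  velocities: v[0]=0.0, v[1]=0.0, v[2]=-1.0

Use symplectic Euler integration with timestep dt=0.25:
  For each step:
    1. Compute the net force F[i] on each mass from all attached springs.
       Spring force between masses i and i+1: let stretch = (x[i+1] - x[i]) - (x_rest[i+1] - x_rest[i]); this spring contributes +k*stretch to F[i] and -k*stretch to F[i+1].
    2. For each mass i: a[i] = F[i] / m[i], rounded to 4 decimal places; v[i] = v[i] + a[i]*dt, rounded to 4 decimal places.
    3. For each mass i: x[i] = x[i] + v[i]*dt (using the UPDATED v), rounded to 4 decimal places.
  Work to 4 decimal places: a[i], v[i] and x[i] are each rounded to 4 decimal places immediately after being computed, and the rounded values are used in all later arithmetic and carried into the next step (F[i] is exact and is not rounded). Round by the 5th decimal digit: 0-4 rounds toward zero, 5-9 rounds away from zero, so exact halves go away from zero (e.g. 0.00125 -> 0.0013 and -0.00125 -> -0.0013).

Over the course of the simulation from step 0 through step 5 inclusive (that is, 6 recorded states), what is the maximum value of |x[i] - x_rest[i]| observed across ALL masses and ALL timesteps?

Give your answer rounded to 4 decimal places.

Answer: 2.7667

Derivation:
Step 0: x=[2.0000 9.0000 10.0000] v=[0.0000 0.0000 -1.0000]
Step 1: x=[2.1875 8.6250 9.9375] v=[0.7500 -1.5000 -0.2500]
Step 2: x=[2.5274 7.9297 10.0430] v=[1.3594 -2.7813 0.4219]
Step 3: x=[2.9549 7.0288 10.2664] v=[1.7100 -3.6036 0.8936]
Step 4: x=[3.3870 6.0756 10.5375] v=[1.7285 -3.8127 1.0842]
Step 5: x=[3.7372 5.2333 10.7797] v=[1.4007 -3.3694 0.9687]
Max displacement = 2.7667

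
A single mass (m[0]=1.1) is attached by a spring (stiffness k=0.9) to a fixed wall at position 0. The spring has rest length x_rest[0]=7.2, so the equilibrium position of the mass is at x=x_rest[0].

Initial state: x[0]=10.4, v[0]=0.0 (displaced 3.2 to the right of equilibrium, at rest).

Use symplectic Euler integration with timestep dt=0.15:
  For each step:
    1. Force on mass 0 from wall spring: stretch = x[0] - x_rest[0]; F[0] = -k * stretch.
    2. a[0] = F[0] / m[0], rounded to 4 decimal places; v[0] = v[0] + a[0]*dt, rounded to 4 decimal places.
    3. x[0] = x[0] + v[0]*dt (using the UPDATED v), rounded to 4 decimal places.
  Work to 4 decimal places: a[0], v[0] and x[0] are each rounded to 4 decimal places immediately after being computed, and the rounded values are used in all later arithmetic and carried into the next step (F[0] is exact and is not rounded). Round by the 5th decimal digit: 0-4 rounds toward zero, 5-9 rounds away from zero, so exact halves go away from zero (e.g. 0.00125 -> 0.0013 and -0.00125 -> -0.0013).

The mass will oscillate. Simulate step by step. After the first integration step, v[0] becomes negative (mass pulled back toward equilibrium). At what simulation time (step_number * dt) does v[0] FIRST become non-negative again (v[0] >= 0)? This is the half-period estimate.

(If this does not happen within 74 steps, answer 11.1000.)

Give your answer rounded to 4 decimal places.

Answer: 3.6000

Derivation:
Step 0: x=[10.4000] v=[0.0000]
Step 1: x=[10.3411] v=[-0.3927]
Step 2: x=[10.2244] v=[-0.7782]
Step 3: x=[10.0520] v=[-1.1494]
Step 4: x=[9.8271] v=[-1.4994]
Step 5: x=[9.5538] v=[-1.8218]
Step 6: x=[9.2372] v=[-2.1107]
Step 7: x=[8.8831] v=[-2.3607]
Step 8: x=[8.4980] v=[-2.5673]
Step 9: x=[8.0890] v=[-2.7266]
Step 10: x=[7.6636] v=[-2.8357]
Step 11: x=[7.2297] v=[-2.8926]
Step 12: x=[6.7953] v=[-2.8962]
Step 13: x=[6.3683] v=[-2.8465]
Step 14: x=[5.9566] v=[-2.7444]
Step 15: x=[5.5678] v=[-2.5918]
Step 16: x=[5.2091] v=[-2.3915]
Step 17: x=[4.8870] v=[-2.1472]
Step 18: x=[4.6075] v=[-1.8633]
Step 19: x=[4.3757] v=[-1.5451]
Step 20: x=[4.1959] v=[-1.1985]
Step 21: x=[4.0714] v=[-0.8298]
Step 22: x=[4.0045] v=[-0.4458]
Step 23: x=[3.9965] v=[-0.0536]
Step 24: x=[4.0474] v=[0.3396]
First v>=0 after going negative at step 24, time=3.6000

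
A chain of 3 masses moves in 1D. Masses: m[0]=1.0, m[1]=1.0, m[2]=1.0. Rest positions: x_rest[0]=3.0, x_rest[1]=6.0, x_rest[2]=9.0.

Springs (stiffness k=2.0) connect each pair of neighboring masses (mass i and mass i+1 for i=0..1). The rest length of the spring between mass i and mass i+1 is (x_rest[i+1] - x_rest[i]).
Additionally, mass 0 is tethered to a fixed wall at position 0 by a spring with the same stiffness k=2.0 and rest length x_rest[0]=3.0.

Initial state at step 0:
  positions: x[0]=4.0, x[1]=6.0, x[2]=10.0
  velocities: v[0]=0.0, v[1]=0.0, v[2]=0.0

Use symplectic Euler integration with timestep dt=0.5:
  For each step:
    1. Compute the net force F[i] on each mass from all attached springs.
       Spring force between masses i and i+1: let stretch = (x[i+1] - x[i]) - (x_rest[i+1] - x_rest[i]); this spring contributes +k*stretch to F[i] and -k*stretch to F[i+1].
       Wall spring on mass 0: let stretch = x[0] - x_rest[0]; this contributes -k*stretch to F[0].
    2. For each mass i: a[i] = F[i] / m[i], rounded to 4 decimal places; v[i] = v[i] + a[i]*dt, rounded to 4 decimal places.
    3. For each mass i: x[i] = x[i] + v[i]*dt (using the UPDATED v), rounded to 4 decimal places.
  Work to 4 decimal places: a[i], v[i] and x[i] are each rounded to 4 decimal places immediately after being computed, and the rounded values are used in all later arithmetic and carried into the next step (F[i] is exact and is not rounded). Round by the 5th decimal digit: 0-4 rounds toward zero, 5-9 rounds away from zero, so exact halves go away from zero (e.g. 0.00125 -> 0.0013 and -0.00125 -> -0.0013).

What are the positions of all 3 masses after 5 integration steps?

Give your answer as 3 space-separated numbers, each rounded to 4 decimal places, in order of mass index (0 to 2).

Step 0: x=[4.0000 6.0000 10.0000] v=[0.0000 0.0000 0.0000]
Step 1: x=[3.0000 7.0000 9.5000] v=[-2.0000 2.0000 -1.0000]
Step 2: x=[2.5000 7.2500 9.2500] v=[-1.0000 0.5000 -0.5000]
Step 3: x=[3.1250 6.1250 9.5000] v=[1.2500 -2.2500 0.5000]
Step 4: x=[3.6875 5.1875 9.5625] v=[1.1250 -1.8750 0.1250]
Step 5: x=[3.1563 5.6875 8.9375] v=[-1.0625 1.0000 -1.2500]

Answer: 3.1563 5.6875 8.9375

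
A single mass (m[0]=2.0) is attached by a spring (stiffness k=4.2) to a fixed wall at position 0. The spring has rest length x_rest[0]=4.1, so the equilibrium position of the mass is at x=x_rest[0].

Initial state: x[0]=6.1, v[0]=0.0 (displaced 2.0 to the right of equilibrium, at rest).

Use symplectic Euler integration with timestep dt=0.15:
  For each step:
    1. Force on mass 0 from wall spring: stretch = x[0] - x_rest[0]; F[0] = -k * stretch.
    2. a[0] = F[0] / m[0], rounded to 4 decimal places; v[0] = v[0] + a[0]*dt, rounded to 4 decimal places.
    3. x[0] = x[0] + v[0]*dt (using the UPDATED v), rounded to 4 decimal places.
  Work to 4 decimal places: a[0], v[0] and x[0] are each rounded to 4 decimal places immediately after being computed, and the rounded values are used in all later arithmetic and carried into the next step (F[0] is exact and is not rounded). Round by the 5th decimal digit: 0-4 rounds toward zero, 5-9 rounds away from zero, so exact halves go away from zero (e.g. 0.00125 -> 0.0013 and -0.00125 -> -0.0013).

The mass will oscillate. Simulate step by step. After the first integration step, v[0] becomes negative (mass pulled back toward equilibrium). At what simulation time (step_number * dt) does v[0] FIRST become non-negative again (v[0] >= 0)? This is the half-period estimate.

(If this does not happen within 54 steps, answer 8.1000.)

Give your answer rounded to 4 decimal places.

Answer: 2.2500

Derivation:
Step 0: x=[6.1000] v=[0.0000]
Step 1: x=[6.0055] v=[-0.6300]
Step 2: x=[5.8210] v=[-1.2302]
Step 3: x=[5.5552] v=[-1.7723]
Step 4: x=[5.2206] v=[-2.2307]
Step 5: x=[4.8330] v=[-2.5837]
Step 6: x=[4.4108] v=[-2.8146]
Step 7: x=[3.9739] v=[-2.9125]
Step 8: x=[3.5430] v=[-2.8728]
Step 9: x=[3.1384] v=[-2.6973]
Step 10: x=[2.7792] v=[-2.3944]
Step 11: x=[2.4825] v=[-1.9783]
Step 12: x=[2.2622] v=[-1.4688]
Step 13: x=[2.1287] v=[-0.8899]
Step 14: x=[2.0884] v=[-0.2689]
Step 15: x=[2.1431] v=[0.3648]
First v>=0 after going negative at step 15, time=2.2500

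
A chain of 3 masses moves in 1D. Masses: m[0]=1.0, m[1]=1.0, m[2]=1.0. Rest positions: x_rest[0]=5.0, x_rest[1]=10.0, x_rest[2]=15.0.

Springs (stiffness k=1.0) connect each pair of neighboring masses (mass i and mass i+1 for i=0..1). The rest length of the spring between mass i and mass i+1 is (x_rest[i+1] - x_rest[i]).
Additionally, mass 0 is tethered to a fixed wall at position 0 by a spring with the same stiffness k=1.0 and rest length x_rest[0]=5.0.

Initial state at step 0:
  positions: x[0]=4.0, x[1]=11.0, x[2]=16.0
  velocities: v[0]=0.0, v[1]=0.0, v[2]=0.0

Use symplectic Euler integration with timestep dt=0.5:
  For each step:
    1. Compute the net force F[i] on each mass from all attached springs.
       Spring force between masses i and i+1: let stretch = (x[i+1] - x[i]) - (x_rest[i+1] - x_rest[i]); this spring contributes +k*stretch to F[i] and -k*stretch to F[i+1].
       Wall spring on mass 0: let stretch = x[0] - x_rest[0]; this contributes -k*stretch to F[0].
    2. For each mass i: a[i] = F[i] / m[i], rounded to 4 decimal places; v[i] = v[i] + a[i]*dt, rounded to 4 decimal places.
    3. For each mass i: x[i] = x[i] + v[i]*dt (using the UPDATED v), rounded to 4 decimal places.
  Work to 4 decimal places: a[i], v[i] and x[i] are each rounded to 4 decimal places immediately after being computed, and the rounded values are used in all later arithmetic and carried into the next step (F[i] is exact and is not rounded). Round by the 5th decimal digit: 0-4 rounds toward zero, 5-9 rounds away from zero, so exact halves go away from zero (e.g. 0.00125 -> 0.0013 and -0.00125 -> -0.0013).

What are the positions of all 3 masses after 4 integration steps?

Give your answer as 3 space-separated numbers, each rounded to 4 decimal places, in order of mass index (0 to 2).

Step 0: x=[4.0000 11.0000 16.0000] v=[0.0000 0.0000 0.0000]
Step 1: x=[4.7500 10.5000 16.0000] v=[1.5000 -1.0000 0.0000]
Step 2: x=[5.7500 9.9375 15.8750] v=[2.0000 -1.1250 -0.2500]
Step 3: x=[6.3594 9.8125 15.5156] v=[1.2188 -0.2500 -0.7188]
Step 4: x=[6.2422 10.2500 14.9804] v=[-0.2344 0.8750 -1.0704]

Answer: 6.2422 10.2500 14.9804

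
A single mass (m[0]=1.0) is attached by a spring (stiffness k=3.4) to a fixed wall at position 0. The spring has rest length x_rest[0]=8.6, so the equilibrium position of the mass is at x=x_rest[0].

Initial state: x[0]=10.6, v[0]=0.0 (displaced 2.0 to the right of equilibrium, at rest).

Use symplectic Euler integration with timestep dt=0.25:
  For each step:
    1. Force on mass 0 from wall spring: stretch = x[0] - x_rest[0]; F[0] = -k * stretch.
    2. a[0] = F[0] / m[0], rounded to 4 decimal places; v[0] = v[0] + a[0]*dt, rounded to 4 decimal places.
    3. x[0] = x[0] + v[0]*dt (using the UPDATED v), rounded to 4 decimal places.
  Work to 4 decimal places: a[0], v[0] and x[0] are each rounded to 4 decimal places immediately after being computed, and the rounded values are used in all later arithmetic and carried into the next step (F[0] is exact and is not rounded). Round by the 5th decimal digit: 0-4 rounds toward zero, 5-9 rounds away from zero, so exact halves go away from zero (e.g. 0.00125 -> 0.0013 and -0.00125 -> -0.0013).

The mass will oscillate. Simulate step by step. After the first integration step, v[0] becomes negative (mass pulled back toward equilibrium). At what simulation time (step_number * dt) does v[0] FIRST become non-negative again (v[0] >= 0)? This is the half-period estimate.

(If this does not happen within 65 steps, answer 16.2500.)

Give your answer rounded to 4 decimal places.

Answer: 1.7500

Derivation:
Step 0: x=[10.6000] v=[0.0000]
Step 1: x=[10.1750] v=[-1.7000]
Step 2: x=[9.4153] v=[-3.0388]
Step 3: x=[8.4824] v=[-3.7318]
Step 4: x=[7.5744] v=[-3.6319]
Step 5: x=[6.8844] v=[-2.7602]
Step 6: x=[6.5589] v=[-1.3020]
Step 7: x=[6.6671] v=[0.4329]
First v>=0 after going negative at step 7, time=1.7500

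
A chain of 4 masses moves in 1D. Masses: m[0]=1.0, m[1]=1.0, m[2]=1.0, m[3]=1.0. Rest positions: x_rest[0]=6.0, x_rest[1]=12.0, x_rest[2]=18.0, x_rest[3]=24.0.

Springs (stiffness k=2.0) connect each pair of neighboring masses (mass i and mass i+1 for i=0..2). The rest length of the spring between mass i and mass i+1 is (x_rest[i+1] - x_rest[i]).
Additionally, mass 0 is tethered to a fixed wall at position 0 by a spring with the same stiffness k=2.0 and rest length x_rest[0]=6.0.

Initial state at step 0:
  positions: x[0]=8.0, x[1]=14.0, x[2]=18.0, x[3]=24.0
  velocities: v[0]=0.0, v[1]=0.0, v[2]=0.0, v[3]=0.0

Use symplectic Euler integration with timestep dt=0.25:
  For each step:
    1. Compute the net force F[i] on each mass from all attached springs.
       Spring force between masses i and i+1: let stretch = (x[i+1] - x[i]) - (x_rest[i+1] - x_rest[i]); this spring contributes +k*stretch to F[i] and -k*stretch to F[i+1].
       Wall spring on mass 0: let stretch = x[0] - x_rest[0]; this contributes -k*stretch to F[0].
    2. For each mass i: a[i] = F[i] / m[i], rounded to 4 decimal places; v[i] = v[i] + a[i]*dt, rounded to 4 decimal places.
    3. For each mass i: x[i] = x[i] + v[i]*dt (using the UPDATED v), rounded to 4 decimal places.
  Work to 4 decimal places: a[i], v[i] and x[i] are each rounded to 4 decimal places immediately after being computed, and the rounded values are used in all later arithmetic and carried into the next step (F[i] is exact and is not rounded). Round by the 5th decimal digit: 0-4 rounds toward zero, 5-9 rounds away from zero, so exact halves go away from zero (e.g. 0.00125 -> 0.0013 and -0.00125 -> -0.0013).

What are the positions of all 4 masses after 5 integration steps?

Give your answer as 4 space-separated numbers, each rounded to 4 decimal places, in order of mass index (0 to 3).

Answer: 5.3194 11.8690 19.3357 24.7110

Derivation:
Step 0: x=[8.0000 14.0000 18.0000 24.0000] v=[0.0000 0.0000 0.0000 0.0000]
Step 1: x=[7.7500 13.7500 18.2500 24.0000] v=[-1.0000 -1.0000 1.0000 0.0000]
Step 2: x=[7.2813 13.3125 18.6563 24.0313] v=[-1.8750 -1.7500 1.6250 0.1250]
Step 3: x=[6.6563 12.7891 19.0665 24.1407] v=[-2.5001 -2.0937 1.6406 0.4375]
Step 4: x=[5.9658 12.2838 19.3263 24.3658] v=[-2.7619 -2.0214 1.0390 0.9004]
Step 5: x=[5.3194 11.8690 19.3357 24.7110] v=[-2.5858 -1.6592 0.0375 1.3807]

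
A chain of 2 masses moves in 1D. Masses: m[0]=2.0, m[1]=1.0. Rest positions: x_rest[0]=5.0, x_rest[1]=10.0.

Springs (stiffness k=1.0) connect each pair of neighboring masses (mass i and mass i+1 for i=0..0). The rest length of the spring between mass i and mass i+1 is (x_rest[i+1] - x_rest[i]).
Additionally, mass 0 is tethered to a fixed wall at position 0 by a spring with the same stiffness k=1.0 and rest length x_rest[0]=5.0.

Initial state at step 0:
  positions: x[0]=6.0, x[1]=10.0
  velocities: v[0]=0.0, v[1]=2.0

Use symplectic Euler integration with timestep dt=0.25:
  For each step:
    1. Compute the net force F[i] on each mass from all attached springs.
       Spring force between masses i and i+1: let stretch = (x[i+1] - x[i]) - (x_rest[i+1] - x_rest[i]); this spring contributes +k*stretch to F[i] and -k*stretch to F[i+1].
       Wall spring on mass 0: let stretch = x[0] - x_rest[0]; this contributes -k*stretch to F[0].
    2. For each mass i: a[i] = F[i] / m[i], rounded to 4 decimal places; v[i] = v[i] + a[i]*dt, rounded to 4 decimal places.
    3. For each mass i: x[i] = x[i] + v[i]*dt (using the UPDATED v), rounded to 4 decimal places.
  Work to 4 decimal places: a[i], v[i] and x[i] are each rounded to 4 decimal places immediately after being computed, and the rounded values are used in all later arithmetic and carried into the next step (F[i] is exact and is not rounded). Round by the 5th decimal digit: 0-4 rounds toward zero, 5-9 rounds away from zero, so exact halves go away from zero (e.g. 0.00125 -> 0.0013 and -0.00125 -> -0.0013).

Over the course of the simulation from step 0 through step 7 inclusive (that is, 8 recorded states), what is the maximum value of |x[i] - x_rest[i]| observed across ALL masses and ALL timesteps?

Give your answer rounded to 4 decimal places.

Step 0: x=[6.0000 10.0000] v=[0.0000 2.0000]
Step 1: x=[5.9375 10.5625] v=[-0.2500 2.2500]
Step 2: x=[5.8340 11.1485] v=[-0.4141 2.3438]
Step 3: x=[5.7142 11.7148] v=[-0.4791 2.2652]
Step 4: x=[5.6034 12.2186] v=[-0.4433 2.0151]
Step 5: x=[5.5242 12.6214] v=[-0.3168 1.6113]
Step 6: x=[5.4942 12.8932] v=[-0.1202 1.0870]
Step 7: x=[5.5237 13.0150] v=[0.1179 0.4873]
Max displacement = 3.0150

Answer: 3.0150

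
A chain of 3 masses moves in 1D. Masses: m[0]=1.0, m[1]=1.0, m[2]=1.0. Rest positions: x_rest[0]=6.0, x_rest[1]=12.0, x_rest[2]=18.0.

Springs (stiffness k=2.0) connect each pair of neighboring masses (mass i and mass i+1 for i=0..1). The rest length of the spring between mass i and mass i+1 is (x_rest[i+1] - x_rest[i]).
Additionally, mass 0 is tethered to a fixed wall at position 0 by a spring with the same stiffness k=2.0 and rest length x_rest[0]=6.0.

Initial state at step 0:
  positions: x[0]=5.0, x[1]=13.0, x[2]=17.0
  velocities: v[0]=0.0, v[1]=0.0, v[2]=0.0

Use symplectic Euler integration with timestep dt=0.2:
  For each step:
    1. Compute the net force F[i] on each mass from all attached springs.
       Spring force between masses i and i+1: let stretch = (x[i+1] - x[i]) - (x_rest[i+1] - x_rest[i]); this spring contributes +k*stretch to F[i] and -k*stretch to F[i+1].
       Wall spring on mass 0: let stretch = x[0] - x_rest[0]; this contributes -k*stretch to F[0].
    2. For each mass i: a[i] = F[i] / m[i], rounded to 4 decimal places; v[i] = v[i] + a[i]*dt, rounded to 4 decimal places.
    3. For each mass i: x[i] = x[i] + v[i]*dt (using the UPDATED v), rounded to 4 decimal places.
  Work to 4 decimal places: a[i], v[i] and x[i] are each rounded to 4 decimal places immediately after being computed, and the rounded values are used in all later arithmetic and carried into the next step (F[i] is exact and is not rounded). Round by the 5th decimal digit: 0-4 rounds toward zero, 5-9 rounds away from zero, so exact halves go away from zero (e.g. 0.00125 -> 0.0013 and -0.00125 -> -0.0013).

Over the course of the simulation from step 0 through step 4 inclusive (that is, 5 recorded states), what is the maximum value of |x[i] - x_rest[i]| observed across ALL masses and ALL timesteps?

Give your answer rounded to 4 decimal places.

Answer: 1.0970

Derivation:
Step 0: x=[5.0000 13.0000 17.0000] v=[0.0000 0.0000 0.0000]
Step 1: x=[5.2400 12.6800 17.1600] v=[1.2000 -1.6000 0.8000]
Step 2: x=[5.6560 12.1232 17.4416] v=[2.0800 -2.7840 1.4080]
Step 3: x=[6.1369 11.4745 17.7777] v=[2.4045 -3.2435 1.6806]
Step 4: x=[6.5539 10.9030 18.0896] v=[2.0848 -2.8573 1.5593]
Max displacement = 1.0970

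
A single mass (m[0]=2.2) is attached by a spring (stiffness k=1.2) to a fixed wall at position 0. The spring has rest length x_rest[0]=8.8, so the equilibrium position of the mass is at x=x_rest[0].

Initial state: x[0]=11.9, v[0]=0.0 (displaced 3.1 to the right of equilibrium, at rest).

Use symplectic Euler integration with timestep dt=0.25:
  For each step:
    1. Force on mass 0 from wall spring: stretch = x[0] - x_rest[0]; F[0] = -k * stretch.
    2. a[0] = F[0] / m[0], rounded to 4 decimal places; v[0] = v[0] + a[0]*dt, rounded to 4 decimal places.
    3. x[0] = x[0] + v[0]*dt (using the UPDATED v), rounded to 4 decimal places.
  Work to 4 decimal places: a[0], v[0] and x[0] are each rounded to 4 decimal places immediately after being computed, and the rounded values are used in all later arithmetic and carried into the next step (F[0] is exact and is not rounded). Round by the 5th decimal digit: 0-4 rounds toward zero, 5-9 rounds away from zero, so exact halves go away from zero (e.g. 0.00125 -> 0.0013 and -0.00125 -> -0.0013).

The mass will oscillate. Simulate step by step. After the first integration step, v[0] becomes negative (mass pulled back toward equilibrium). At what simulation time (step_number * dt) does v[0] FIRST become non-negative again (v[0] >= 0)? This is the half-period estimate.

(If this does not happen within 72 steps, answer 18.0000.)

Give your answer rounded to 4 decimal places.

Step 0: x=[11.9000] v=[0.0000]
Step 1: x=[11.7943] v=[-0.4227]
Step 2: x=[11.5866] v=[-0.8310]
Step 3: x=[11.2839] v=[-1.2110]
Step 4: x=[10.8965] v=[-1.5497]
Step 5: x=[10.4376] v=[-1.8356]
Step 6: x=[9.9229] v=[-2.0589]
Step 7: x=[9.3699] v=[-2.2120]
Step 8: x=[8.7975] v=[-2.2897]
Step 9: x=[8.2252] v=[-2.2894]
Step 10: x=[7.6725] v=[-2.2110]
Step 11: x=[7.1582] v=[-2.0573]
Step 12: x=[6.6999] v=[-1.8334]
Step 13: x=[6.3132] v=[-1.5470]
Step 14: x=[6.0112] v=[-1.2079]
Step 15: x=[5.8043] v=[-0.8276]
Step 16: x=[5.6995] v=[-0.4191]
Step 17: x=[5.7004] v=[0.0037]
First v>=0 after going negative at step 17, time=4.2500

Answer: 4.2500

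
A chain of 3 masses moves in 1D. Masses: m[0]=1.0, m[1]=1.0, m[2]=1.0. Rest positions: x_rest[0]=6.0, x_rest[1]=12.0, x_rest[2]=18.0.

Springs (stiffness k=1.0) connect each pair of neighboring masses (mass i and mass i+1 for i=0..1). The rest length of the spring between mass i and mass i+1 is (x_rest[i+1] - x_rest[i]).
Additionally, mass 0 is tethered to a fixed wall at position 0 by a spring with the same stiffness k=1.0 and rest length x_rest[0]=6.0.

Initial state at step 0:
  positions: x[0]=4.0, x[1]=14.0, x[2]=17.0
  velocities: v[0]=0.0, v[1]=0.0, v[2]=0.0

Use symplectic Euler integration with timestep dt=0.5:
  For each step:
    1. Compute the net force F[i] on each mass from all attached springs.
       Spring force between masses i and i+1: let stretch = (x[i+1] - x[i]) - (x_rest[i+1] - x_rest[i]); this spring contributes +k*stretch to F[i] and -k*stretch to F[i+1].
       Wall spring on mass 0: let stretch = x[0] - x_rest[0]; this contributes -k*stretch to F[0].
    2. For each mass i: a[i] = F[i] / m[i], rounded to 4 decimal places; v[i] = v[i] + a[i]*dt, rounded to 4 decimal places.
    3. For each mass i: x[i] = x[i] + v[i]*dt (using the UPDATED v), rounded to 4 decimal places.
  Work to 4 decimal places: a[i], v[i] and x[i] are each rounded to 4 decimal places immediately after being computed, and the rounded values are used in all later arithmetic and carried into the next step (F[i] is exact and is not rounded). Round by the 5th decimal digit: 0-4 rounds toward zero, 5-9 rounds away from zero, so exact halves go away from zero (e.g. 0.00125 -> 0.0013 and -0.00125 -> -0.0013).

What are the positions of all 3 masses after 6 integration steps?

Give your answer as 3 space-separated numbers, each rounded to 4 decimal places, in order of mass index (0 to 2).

Step 0: x=[4.0000 14.0000 17.0000] v=[0.0000 0.0000 0.0000]
Step 1: x=[5.5000 12.2500 17.7500] v=[3.0000 -3.5000 1.5000]
Step 2: x=[7.3125 10.1875 18.6250] v=[3.6250 -4.1250 1.7500]
Step 3: x=[8.0157 9.5156 18.8907] v=[1.4063 -1.3438 0.5313]
Step 4: x=[7.0899 10.8125 18.3126] v=[-1.8516 2.5938 -1.1563]
Step 5: x=[5.3223 13.0538 17.3594] v=[-3.5353 4.4826 -1.9064]
Step 6: x=[4.1570 14.4387 16.8298] v=[-2.3307 2.7697 -1.0592]

Answer: 4.1570 14.4387 16.8298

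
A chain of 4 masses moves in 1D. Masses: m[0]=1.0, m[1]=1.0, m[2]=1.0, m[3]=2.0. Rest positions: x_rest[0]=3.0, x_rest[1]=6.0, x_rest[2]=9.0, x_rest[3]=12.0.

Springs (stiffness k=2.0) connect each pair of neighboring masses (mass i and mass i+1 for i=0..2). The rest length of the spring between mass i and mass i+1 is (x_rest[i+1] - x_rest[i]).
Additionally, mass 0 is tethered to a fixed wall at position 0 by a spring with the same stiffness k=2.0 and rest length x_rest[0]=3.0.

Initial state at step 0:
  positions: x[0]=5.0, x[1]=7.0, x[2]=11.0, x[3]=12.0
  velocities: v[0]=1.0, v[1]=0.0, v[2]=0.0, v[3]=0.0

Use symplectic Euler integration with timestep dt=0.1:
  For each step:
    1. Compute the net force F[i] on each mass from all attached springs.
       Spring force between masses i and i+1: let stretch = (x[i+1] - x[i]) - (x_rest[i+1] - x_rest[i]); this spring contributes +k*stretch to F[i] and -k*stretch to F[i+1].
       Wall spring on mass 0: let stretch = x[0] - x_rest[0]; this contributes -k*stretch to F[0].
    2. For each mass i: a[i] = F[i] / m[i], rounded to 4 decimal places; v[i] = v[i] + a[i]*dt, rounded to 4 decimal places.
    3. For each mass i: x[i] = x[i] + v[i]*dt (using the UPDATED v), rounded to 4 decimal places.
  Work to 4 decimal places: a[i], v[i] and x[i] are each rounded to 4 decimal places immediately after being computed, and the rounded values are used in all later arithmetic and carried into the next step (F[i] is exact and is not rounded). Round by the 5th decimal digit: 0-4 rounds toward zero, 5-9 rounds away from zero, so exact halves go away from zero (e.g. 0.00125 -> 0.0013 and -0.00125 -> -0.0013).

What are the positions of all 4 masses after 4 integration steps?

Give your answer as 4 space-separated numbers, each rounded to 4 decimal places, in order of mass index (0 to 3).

Step 0: x=[5.0000 7.0000 11.0000 12.0000] v=[1.0000 0.0000 0.0000 0.0000]
Step 1: x=[5.0400 7.0400 10.9400 12.0200] v=[0.4000 0.4000 -0.6000 0.2000]
Step 2: x=[5.0192 7.1180 10.8236 12.0592] v=[-0.2080 0.7800 -1.1640 0.3920]
Step 3: x=[4.9400 7.2281 10.6578 12.1160] v=[-0.7921 1.1014 -1.6580 0.5684]
Step 4: x=[4.8078 7.3611 10.4526 12.1883] v=[-1.3225 1.3297 -2.0523 0.7226]

Answer: 4.8078 7.3611 10.4526 12.1883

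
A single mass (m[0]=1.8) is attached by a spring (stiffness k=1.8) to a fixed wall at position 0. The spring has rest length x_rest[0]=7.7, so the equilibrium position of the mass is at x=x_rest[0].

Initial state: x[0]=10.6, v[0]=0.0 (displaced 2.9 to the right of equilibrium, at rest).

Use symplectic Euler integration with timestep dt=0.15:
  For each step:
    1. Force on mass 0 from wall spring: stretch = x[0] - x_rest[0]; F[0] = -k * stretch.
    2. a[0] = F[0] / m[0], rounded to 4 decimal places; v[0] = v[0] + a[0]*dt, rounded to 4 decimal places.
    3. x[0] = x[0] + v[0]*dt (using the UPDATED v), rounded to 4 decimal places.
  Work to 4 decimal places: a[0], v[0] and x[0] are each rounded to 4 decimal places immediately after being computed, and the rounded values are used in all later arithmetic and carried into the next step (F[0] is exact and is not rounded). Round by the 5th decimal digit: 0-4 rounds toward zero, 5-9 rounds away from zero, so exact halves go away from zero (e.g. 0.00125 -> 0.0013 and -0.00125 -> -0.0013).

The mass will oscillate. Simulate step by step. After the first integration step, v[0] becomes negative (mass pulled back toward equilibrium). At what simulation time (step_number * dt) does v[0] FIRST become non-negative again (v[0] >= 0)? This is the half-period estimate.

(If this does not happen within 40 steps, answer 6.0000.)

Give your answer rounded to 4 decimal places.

Answer: 3.1500

Derivation:
Step 0: x=[10.6000] v=[0.0000]
Step 1: x=[10.5348] v=[-0.4350]
Step 2: x=[10.4058] v=[-0.8602]
Step 3: x=[10.2159] v=[-1.2661]
Step 4: x=[9.9694] v=[-1.6435]
Step 5: x=[9.6718] v=[-1.9839]
Step 6: x=[9.3298] v=[-2.2797]
Step 7: x=[8.9512] v=[-2.5242]
Step 8: x=[8.5444] v=[-2.7119]
Step 9: x=[8.1186] v=[-2.8386]
Step 10: x=[7.6834] v=[-2.9014]
Step 11: x=[7.2486] v=[-2.8989]
Step 12: x=[6.8239] v=[-2.8312]
Step 13: x=[6.4189] v=[-2.6998]
Step 14: x=[6.0428] v=[-2.5076]
Step 15: x=[5.7040] v=[-2.2590]
Step 16: x=[5.4101] v=[-1.9596]
Step 17: x=[5.1677] v=[-1.6161]
Step 18: x=[4.9823] v=[-1.2363]
Step 19: x=[4.8580] v=[-0.8286]
Step 20: x=[4.7977] v=[-0.4023]
Step 21: x=[4.8027] v=[0.0330]
First v>=0 after going negative at step 21, time=3.1500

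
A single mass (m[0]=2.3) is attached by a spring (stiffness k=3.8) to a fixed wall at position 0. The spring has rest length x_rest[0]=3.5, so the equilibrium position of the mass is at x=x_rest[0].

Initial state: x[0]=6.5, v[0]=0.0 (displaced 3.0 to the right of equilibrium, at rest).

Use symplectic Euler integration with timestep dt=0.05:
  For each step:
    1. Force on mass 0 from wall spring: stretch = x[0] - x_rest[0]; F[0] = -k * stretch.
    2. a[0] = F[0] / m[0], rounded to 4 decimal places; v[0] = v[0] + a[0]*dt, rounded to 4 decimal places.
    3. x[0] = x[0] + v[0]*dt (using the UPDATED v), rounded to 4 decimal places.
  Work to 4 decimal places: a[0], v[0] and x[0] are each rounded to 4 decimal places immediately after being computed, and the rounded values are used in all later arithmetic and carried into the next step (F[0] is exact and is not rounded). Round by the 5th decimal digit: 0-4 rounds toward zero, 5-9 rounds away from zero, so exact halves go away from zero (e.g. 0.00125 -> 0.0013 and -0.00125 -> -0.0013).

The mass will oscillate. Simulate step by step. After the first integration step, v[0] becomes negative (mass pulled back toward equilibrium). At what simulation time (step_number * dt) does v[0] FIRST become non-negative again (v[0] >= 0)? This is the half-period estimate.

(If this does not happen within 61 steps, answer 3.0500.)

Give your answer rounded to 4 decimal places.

Answer: 2.4500

Derivation:
Step 0: x=[6.5000] v=[0.0000]
Step 1: x=[6.4876] v=[-0.2478]
Step 2: x=[6.4629] v=[-0.4946]
Step 3: x=[6.4259] v=[-0.7394]
Step 4: x=[6.3768] v=[-0.9811]
Step 5: x=[6.3159] v=[-1.2188]
Step 6: x=[6.2433] v=[-1.4514]
Step 7: x=[6.1594] v=[-1.6780]
Step 8: x=[6.0645] v=[-1.8977]
Step 9: x=[5.9590] v=[-2.1096]
Step 10: x=[5.8434] v=[-2.3127]
Step 11: x=[5.7181] v=[-2.5063]
Step 12: x=[5.5836] v=[-2.6895]
Step 13: x=[5.4405] v=[-2.8616]
Step 14: x=[5.2894] v=[-3.0219]
Step 15: x=[5.1309] v=[-3.1697]
Step 16: x=[4.9657] v=[-3.3044]
Step 17: x=[4.7944] v=[-3.4255]
Step 18: x=[4.6178] v=[-3.5324]
Step 19: x=[4.4366] v=[-3.6247]
Step 20: x=[4.2515] v=[-3.7021]
Step 21: x=[4.0633] v=[-3.7642]
Step 22: x=[3.8728] v=[-3.8107]
Step 23: x=[3.6807] v=[-3.8415]
Step 24: x=[3.4879] v=[-3.8564]
Step 25: x=[3.2951] v=[-3.8554]
Step 26: x=[3.1032] v=[-3.8385]
Step 27: x=[2.9129] v=[-3.8057]
Step 28: x=[2.7250] v=[-3.7572]
Step 29: x=[2.5403] v=[-3.6932]
Step 30: x=[2.3596] v=[-3.6139]
Step 31: x=[2.1836] v=[-3.5197]
Step 32: x=[2.0131] v=[-3.4110]
Step 33: x=[1.8487] v=[-3.2882]
Step 34: x=[1.6911] v=[-3.1518]
Step 35: x=[1.5410] v=[-3.0024]
Step 36: x=[1.3990] v=[-2.8406]
Step 37: x=[1.2657] v=[-2.6670]
Step 38: x=[1.1416] v=[-2.4824]
Step 39: x=[1.0272] v=[-2.2876]
Step 40: x=[0.9230] v=[-2.0833]
Step 41: x=[0.8295] v=[-1.8704]
Step 42: x=[0.7470] v=[-1.6498]
Step 43: x=[0.6759] v=[-1.4224]
Step 44: x=[0.6164] v=[-1.1891]
Step 45: x=[0.5689] v=[-0.9509]
Step 46: x=[0.5335] v=[-0.7088]
Step 47: x=[0.5103] v=[-0.4637]
Step 48: x=[0.4995] v=[-0.2167]
Step 49: x=[0.5011] v=[0.0312]
First v>=0 after going negative at step 49, time=2.4500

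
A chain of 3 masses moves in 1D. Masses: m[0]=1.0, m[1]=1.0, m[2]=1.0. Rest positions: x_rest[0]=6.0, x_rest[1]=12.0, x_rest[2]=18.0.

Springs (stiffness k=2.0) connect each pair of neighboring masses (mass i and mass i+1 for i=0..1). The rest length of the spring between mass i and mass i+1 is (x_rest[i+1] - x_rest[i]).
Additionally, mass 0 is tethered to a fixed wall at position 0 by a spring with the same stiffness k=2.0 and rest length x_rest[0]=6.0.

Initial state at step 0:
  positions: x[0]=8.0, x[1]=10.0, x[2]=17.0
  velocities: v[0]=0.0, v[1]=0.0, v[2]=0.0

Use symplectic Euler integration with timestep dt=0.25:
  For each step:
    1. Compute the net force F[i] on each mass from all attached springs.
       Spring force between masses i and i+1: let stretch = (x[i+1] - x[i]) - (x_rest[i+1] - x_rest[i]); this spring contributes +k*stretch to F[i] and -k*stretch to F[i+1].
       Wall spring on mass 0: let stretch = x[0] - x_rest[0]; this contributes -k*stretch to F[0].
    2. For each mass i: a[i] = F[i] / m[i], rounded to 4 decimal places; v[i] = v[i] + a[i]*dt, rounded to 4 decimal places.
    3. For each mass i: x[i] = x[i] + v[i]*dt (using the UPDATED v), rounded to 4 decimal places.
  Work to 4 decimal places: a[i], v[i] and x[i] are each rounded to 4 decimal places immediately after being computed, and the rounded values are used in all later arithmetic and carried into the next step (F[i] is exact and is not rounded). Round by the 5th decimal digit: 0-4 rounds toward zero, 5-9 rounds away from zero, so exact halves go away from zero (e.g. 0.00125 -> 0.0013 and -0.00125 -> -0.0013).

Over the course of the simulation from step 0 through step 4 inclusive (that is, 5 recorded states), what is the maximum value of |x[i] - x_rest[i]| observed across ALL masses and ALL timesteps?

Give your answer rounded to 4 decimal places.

Step 0: x=[8.0000 10.0000 17.0000] v=[0.0000 0.0000 0.0000]
Step 1: x=[7.2500 10.6250 16.8750] v=[-3.0000 2.5000 -0.5000]
Step 2: x=[6.0156 11.6094 16.7188] v=[-4.9375 3.9375 -0.6250]
Step 3: x=[4.7285 12.5332 16.6739] v=[-5.1484 3.6953 -0.1797]
Step 4: x=[3.8259 12.9990 16.8614] v=[-3.6103 1.8633 0.7500]
Max displacement = 2.1741

Answer: 2.1741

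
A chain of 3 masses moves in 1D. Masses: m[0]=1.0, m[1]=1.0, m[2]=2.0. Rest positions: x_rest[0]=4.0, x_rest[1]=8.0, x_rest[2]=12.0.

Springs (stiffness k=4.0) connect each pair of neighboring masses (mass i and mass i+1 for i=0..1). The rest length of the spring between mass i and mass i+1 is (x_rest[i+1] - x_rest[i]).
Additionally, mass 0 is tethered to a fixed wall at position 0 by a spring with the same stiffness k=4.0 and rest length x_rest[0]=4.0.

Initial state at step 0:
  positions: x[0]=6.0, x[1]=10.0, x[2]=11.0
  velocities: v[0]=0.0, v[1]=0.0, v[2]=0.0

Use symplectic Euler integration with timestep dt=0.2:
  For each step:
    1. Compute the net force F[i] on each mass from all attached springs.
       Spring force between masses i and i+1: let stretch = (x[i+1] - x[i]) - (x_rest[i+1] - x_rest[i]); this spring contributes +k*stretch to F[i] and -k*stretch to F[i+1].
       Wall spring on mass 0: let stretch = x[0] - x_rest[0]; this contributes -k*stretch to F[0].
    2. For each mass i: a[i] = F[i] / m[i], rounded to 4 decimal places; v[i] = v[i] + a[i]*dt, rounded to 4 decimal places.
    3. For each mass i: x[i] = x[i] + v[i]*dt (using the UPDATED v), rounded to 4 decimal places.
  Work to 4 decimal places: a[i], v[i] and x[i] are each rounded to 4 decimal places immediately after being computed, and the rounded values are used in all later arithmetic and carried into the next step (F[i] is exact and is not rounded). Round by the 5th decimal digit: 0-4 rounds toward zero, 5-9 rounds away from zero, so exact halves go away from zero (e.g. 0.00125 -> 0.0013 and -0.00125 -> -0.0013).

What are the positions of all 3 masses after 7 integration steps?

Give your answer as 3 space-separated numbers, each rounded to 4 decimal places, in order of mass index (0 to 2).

Answer: 1.6331 6.6377 13.0502

Derivation:
Step 0: x=[6.0000 10.0000 11.0000] v=[0.0000 0.0000 0.0000]
Step 1: x=[5.6800 9.5200 11.2400] v=[-1.6000 -2.4000 1.2000]
Step 2: x=[5.0656 8.7008 11.6624] v=[-3.0720 -4.0960 2.1120]
Step 3: x=[4.2223 7.7738 12.1679] v=[-4.2163 -4.6349 2.5274]
Step 4: x=[3.2717 6.9816 12.6419] v=[-4.7529 -3.9608 2.3698]
Step 5: x=[2.3912 6.5015 12.9830] v=[-4.4023 -2.4005 1.7057]
Step 6: x=[1.7858 6.4008 13.1256] v=[-3.0270 -0.5035 0.7131]
Step 7: x=[1.6331 6.6377 13.0502] v=[-0.7636 1.1843 -0.3768]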